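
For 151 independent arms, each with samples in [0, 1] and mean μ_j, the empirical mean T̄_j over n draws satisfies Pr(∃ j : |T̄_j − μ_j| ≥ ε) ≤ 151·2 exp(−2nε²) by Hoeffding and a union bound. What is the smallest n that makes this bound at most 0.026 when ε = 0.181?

143

Need 2·151·exp(−2nε²) ≤ 0.026, i.e. exp(−2nε²) ≤ 0.026/302.
So 2nε² ≥ ln(302/0.026) = 9.360086.
Hence n ≥ 9.360086/(2·0.181²) = 142.854.
The smallest integer n is 143.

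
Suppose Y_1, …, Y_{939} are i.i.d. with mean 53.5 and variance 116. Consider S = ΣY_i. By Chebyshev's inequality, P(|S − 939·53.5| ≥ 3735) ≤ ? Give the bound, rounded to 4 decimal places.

0.0078

Var(S) = n·Var(Y_i) = 939·116 = 108924.
Chebyshev: P(|S − 939·53.5| ≥ 3735) ≤ Var(S)/3735² = 108924/13950225 = 0.0078.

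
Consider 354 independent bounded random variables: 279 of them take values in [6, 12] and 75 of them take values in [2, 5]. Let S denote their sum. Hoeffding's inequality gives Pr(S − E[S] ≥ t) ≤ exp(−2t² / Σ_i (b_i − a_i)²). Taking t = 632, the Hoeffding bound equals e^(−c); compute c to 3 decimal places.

74.526

Σ(b_i − a_i)² = 279·6² + 75·3² = 10719.
c = 2t² / 10719 = 2·632² / 10719 = 74.5264.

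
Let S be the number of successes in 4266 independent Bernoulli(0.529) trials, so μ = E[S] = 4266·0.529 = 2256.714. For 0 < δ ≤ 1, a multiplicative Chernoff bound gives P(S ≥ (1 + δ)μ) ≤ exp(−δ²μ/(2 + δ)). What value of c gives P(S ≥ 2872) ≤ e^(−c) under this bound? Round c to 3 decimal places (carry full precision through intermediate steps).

73.815

Write 2872 = (1 + δ)μ, so δ = 2872/2256.714 − 1 = 0.2726469…
Then the exponent is δ²μ/(2 + δ) = (2872 − μ)² / (μ·(2 + δ)) = 73.815163.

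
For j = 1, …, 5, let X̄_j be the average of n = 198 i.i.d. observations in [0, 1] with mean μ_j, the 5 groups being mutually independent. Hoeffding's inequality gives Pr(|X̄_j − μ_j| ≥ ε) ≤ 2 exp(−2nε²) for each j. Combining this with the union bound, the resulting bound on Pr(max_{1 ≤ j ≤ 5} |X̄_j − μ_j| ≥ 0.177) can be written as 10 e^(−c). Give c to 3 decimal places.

12.406

Union bound over the 5 events: Pr(max_{1 ≤ j ≤ 5} |X̄_j − μ_j| ≥ 0.177) ≤ 5·2·exp(−2nε²) = 10 exp(−2·198·0.177²).
So c = 2·198·0.177² = 12.4063.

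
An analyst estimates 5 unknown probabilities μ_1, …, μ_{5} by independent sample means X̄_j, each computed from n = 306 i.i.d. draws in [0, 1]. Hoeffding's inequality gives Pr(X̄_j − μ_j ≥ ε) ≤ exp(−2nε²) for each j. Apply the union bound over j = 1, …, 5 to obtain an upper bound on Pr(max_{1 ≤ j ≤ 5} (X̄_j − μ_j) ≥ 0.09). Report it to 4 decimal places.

Per-experiment Hoeffding bound: exp(−2·306·0.09²) = exp(−4.95720) = 0.0070326.
Union bound over 5 events: 5·0.0070326 = 0.03516.

0.0352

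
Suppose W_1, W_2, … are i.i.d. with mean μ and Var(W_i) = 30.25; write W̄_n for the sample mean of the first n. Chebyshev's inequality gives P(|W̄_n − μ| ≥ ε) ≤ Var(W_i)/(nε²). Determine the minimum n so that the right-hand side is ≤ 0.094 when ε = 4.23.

Require 30.25/(n·4.23²) ≤ 0.094, i.e. n ≥ 30.25/(0.094·4.23²) = 17.985.
The smallest integer n is 18.

18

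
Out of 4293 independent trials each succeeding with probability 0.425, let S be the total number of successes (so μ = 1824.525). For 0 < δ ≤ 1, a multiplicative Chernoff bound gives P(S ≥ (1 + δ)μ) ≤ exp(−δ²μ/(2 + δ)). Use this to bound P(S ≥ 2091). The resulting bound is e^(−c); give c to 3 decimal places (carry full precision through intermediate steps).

18.135

Write 2091 = (1 + δ)μ, so δ = 2091/1824.525 − 1 = 0.1460517…
Then the exponent is δ²μ/(2 + δ) = (2091 − μ)² / (μ·(2 + δ)) = 18.135225.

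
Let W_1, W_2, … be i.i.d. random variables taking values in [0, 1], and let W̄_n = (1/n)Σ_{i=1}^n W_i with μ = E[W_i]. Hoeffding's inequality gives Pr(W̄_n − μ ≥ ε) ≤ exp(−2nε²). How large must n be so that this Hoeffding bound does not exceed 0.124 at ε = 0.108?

Require exp(−2nε²) ≤ 0.124, i.e. 2nε² ≥ ln(1/0.124) = 2.087474.
So n ≥ 2.087474 / (2·0.108²) = 89.484.
The smallest integer n is 90.

90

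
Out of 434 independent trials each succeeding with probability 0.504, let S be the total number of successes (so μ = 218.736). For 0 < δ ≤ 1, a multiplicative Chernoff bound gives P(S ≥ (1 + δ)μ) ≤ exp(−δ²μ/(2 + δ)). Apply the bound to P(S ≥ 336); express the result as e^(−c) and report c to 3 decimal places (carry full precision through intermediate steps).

24.788

Write 336 = (1 + δ)μ, so δ = 336/218.736 − 1 = 0.5360983…
Then the exponent is δ²μ/(2 + δ) = (336 − μ)² / (μ·(2 + δ)) = 24.788090.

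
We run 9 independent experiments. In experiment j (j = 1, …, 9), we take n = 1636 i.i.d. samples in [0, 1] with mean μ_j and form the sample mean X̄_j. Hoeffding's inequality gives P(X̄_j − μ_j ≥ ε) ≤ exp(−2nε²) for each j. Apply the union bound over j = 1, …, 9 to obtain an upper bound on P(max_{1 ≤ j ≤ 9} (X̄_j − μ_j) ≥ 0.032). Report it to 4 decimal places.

0.3156

Per-experiment Hoeffding bound: exp(−2·1636·0.032²) = exp(−3.35053) = 0.035066.
Union bound over 9 events: 9·0.035066 = 0.31559.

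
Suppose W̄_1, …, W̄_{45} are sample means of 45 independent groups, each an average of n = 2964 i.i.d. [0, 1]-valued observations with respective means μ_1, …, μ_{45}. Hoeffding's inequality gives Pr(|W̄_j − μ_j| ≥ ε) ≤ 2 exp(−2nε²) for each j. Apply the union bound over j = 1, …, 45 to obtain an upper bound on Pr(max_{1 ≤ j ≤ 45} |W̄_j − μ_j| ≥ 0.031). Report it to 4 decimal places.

0.3021

Per-experiment Hoeffding bound: 2·exp(−2·2964·0.031²) = 2·exp(−5.69681) = 0.0067133.
Union bound over 45 events: 45·0.0067133 = 0.30210.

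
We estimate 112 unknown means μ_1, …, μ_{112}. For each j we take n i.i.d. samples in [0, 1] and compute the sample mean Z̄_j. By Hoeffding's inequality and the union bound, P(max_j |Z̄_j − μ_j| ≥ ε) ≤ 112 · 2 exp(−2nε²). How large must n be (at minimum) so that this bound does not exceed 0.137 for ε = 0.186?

107

Need 2·112·exp(−2nε²) ≤ 0.137, i.e. exp(−2nε²) ≤ 0.137/224.
So 2nε² ≥ ln(224/0.137) = 7.399420.
Hence n ≥ 7.399420/(2·0.186²) = 106.940.
The smallest integer n is 107.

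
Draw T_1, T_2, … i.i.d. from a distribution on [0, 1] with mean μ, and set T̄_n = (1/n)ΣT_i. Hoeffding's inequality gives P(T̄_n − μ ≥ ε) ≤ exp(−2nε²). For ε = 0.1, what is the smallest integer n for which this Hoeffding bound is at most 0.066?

Require exp(−2nε²) ≤ 0.066, i.e. 2nε² ≥ ln(1/0.066) = 2.718101.
So n ≥ 2.718101 / (2·0.1²) = 135.905.
The smallest integer n is 136.

136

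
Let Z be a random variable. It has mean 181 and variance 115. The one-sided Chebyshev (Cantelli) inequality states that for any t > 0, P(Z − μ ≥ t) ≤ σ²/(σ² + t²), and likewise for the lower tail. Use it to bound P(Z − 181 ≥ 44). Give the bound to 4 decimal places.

0.0561

Here σ² = 115 and t = 44, so σ² + t² = 2051.
Cantelli's bound: 115/2051 = 0.0561.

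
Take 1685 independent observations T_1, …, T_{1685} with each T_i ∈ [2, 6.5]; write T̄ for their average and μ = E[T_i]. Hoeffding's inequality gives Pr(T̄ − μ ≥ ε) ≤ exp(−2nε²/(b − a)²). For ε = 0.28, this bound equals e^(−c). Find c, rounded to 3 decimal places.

13.047

c = 2nε²/(b − a)² = 2·1685·0.28² / 4.5² = 13.0473.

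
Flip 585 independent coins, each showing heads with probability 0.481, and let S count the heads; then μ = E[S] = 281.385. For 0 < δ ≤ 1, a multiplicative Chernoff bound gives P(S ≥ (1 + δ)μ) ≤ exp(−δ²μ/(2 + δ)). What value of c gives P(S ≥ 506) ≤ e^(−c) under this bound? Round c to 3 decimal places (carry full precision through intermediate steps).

Write 506 = (1 + δ)μ, so δ = 506/281.385 − 1 = 0.798248…
Then the exponent is δ²μ/(2 + δ) = (506 − μ)² / (μ·(2 + δ)) = 64.075260.

64.075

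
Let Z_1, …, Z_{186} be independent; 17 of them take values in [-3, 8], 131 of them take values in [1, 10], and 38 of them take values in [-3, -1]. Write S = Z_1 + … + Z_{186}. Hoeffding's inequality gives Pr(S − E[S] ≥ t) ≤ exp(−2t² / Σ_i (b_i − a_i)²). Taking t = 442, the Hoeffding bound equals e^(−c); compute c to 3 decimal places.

30.478

Σ(b_i − a_i)² = 17·11² + 131·9² + 38·2² = 12820.
c = 2t² / 12820 = 2·442² / 12820 = 30.4780.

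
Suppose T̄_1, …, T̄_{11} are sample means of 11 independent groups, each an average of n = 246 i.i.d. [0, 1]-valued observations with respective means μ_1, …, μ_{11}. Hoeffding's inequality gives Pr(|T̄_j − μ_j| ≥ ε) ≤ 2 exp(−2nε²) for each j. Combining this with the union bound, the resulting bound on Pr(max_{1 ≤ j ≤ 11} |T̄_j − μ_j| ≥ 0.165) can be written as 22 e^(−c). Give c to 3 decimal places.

13.395

Union bound over the 11 events: Pr(max_{1 ≤ j ≤ 11} |T̄_j − μ_j| ≥ 0.165) ≤ 11·2·exp(−2nε²) = 22 exp(−2·246·0.165²).
So c = 2·246·0.165² = 13.3947.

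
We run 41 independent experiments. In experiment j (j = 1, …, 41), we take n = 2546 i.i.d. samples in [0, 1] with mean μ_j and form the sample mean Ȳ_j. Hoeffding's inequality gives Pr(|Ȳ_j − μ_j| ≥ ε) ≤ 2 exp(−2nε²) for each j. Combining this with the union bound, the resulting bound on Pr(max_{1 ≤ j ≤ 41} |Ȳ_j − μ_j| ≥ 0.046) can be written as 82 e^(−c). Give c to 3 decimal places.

Union bound over the 41 events: Pr(max_{1 ≤ j ≤ 41} |Ȳ_j − μ_j| ≥ 0.046) ≤ 41·2·exp(−2nε²) = 82 exp(−2·2546·0.046²).
So c = 2·2546·0.046² = 10.7747.

10.775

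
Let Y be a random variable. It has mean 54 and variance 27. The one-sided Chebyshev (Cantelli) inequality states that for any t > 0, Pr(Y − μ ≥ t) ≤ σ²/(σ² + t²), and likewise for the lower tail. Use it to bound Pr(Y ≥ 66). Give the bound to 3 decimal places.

Here σ² = 27 and t = 12, so σ² + t² = 171.
Cantelli's bound: 27/171 = 0.1579.

0.158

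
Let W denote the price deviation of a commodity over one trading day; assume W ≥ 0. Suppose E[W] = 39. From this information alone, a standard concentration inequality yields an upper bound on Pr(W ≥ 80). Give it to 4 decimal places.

0.4875

Only the mean of a non-negative variable is known, so Markov's inequality is the applicable tail bound.
Markov's inequality: for a non-negative random variable, Pr(W ≥ a) ≤ E[W]/a.
Here E[W] = 39 and a = 80, so the bound is 39/80 = 0.4875.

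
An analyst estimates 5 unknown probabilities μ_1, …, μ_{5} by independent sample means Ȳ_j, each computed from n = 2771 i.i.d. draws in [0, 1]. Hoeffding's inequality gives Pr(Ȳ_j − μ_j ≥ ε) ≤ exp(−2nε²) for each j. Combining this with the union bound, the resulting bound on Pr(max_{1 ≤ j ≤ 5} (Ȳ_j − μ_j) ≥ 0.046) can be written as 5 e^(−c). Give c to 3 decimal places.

11.727

Union bound over the 5 events: Pr(max_{1 ≤ j ≤ 5} (Ȳ_j − μ_j) ≥ 0.046) ≤ 5·exp(−2nε²) = 5 exp(−2·2771·0.046²).
So c = 2·2771·0.046² = 11.7269.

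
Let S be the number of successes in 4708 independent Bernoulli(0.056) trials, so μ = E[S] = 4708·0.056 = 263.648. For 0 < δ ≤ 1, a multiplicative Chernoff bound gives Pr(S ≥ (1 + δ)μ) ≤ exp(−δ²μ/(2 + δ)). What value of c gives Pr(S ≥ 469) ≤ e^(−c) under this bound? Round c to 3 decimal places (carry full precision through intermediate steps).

Write 469 = (1 + δ)μ, so δ = 469/263.648 − 1 = 0.778887…
Then the exponent is δ²μ/(2 + δ) = (469 − μ)² / (μ·(2 + δ)) = 57.557577.

57.558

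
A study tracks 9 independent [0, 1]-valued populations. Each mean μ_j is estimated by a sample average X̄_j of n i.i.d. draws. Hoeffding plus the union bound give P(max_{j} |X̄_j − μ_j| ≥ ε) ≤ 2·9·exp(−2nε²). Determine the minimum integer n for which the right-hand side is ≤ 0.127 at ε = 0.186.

Need 2·9·exp(−2nε²) ≤ 0.127, i.e. exp(−2nε²) ≤ 0.127/18.
So 2nε² ≥ ln(18/0.127) = 4.953940.
Hence n ≥ 4.953940/(2·0.186²) = 71.597.
The smallest integer n is 72.

72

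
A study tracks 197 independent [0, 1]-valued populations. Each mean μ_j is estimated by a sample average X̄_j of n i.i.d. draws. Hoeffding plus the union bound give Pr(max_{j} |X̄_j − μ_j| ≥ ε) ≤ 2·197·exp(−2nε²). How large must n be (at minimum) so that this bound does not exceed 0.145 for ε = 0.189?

111

Need 2·197·exp(−2nε²) ≤ 0.145, i.e. exp(−2nε²) ≤ 0.145/394.
So 2nε² ≥ ln(394/0.145) = 7.907372.
Hence n ≥ 7.907372/(2·0.189²) = 110.682.
The smallest integer n is 111.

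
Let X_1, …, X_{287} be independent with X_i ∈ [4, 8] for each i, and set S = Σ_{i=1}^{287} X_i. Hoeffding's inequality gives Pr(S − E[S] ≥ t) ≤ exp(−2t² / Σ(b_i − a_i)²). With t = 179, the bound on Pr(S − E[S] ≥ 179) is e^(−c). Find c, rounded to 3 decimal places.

13.955

Σ(b_i − a_i)² = 287·(4)² = 4592.
c = 2t²/4592 = 2·179²/4592 = 13.9551.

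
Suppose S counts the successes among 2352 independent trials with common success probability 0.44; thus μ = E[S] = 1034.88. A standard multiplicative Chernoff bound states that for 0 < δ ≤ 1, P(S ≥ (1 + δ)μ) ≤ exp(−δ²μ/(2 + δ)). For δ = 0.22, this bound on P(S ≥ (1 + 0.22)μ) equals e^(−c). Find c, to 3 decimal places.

c = δ²μ/(2 + δ) = 0.22²·1034.88/(2 + 0.22) = 22.5622.

22.562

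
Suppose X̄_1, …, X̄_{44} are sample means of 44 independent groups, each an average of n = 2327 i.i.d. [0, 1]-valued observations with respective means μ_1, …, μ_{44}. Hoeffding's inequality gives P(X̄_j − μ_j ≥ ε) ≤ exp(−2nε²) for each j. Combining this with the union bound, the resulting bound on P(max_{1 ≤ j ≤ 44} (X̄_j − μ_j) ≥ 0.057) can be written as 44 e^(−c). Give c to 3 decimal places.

Union bound over the 44 events: P(max_{1 ≤ j ≤ 44} (X̄_j − μ_j) ≥ 0.057) ≤ 44·exp(−2nε²) = 44 exp(−2·2327·0.057²).
So c = 2·2327·0.057² = 15.1208.

15.121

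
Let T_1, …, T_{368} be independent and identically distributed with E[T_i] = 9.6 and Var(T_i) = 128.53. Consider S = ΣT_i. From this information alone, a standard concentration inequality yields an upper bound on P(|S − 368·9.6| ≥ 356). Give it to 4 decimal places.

With mean and variance of each term known, Chebyshev's inequality bounds the deviation of the sum (or sample mean).
Var(S) = n·Var(T_i) = 368·128.53 = 47299.04.
Chebyshev: P(|S − 368·9.6| ≥ 356) ≤ Var(S)/356² = 47299.04/126736 = 0.3732.

0.3732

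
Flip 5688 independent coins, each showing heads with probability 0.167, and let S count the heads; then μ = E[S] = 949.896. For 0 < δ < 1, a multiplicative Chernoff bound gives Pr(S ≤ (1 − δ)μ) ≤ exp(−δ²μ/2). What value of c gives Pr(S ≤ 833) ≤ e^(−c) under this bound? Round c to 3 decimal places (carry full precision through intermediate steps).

7.193

Write 833 = (1 − δ)μ, so δ = 1 − 833/949.896 = 0.1230619…
Then the exponent is δ²μ/2 = (μ − 833)²/(2μ) = 7.192722.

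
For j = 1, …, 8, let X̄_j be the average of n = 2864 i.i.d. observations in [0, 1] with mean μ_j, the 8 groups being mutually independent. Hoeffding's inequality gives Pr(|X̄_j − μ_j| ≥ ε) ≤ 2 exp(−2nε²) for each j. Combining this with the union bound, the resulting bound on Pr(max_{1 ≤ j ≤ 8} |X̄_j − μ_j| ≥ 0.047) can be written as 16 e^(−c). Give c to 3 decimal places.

Union bound over the 8 events: Pr(max_{1 ≤ j ≤ 8} |X̄_j − μ_j| ≥ 0.047) ≤ 8·2·exp(−2nε²) = 16 exp(−2·2864·0.047²).
So c = 2·2864·0.047² = 12.6532.

12.653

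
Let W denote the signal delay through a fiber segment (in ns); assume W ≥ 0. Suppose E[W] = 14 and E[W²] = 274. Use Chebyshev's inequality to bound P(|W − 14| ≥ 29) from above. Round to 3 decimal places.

0.093

Var(W) = E[W²] − (E[W])² = 274 − 196 = 78.
Chebyshev's inequality: P(|W − μ| ≥ t) ≤ Var(W)/t² = 78/841 = 0.0927.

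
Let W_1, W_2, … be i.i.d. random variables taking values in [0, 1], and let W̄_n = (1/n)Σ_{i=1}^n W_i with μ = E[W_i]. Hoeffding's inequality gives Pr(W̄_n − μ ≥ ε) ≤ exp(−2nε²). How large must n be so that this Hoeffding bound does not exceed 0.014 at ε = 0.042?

1210

Require exp(−2nε²) ≤ 0.014, i.e. 2nε² ≥ ln(1/0.014) = 4.268698.
So n ≥ 4.268698 / (2·0.042²) = 1209.948.
The smallest integer n is 1210.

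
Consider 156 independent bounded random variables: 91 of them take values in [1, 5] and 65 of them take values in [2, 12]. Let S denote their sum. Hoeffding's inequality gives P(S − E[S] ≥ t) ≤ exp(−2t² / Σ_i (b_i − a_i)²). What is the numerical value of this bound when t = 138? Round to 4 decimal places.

Σ(b_i − a_i)² = 91·4² + 65·10² = 7956.
Exponent = 2·138² / 7956 = 4.78733.
Bound = exp(−4.78733) = 0.00833.

0.0083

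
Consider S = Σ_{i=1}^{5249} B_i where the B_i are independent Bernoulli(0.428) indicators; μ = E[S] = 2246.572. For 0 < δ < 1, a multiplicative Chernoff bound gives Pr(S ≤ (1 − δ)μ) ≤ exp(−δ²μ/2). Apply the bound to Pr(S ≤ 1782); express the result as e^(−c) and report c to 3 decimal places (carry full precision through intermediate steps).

Write 1782 = (1 − δ)μ, so δ = 1 − 1782/2246.572 = 0.2067915…
Then the exponent is δ²μ/2 = (μ − 1782)²/(2μ) = 48.034771.

48.035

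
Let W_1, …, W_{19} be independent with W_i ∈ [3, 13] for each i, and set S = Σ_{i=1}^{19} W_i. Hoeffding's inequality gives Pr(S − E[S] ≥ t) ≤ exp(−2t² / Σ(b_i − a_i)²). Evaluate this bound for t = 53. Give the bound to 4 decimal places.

Σ(b_i − a_i)² = 19·(10)² = 1900.
Exponent = 2·53²/1900 = 2.9568.
Bound = exp(−2.9568) = 0.05198.

0.0520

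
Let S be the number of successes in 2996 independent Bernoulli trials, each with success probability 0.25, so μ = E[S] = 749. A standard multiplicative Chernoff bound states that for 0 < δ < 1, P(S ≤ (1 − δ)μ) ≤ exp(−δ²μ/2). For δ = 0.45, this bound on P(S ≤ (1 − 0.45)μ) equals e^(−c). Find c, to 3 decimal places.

c = δ²μ/2 = 0.45²·749/2 = 75.8363.

75.836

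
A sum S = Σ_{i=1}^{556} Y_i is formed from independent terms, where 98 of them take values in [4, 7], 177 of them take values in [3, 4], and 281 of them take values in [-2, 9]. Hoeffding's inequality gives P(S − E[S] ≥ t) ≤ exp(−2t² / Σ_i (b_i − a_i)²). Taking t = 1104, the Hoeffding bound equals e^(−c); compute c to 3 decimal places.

69.527

Σ(b_i − a_i)² = 98·3² + 177·1² + 281·11² = 35060.
c = 2t² / 35060 = 2·1104² / 35060 = 69.5274.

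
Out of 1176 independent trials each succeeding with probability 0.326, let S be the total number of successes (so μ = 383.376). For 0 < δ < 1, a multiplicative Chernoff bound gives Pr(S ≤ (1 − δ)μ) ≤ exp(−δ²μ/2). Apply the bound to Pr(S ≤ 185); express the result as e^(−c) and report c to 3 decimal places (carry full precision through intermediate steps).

51.324

Write 185 = (1 − δ)μ, so δ = 1 − 185/383.376 = 0.517445…
Then the exponent is δ²μ/2 = (μ − 185)²/(2μ) = 51.324336.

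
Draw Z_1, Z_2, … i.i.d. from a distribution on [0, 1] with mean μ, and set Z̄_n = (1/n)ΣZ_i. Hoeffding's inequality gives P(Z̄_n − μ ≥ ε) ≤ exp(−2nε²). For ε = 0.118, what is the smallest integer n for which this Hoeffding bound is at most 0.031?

125

Require exp(−2nε²) ≤ 0.031, i.e. 2nε² ≥ ln(1/0.031) = 3.473768.
So n ≥ 3.473768 / (2·0.118²) = 124.740.
The smallest integer n is 125.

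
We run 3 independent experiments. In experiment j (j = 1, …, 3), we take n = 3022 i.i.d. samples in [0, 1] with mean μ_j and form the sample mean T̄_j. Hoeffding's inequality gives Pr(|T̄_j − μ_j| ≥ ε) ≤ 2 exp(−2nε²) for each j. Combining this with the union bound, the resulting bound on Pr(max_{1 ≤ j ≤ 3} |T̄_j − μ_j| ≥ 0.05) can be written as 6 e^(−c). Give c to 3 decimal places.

15.110

Union bound over the 3 events: Pr(max_{1 ≤ j ≤ 3} |T̄_j − μ_j| ≥ 0.05) ≤ 3·2·exp(−2nε²) = 6 exp(−2·3022·0.05²).
So c = 2·3022·0.05² = 15.1100.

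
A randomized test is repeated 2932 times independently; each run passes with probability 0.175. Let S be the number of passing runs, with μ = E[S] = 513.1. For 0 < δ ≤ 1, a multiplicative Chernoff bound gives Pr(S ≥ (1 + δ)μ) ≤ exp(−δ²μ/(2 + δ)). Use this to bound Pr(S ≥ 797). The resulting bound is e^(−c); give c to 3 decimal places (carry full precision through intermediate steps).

61.521

Write 797 = (1 + δ)μ, so δ = 797/513.1 − 1 = 0.5533034…
Then the exponent is δ²μ/(2 + δ) = (797 − μ)² / (μ·(2 + δ)) = 61.521418.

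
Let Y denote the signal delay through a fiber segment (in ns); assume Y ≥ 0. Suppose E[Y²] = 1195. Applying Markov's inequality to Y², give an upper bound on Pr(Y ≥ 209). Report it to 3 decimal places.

0.027

Since Y ≥ 0, the event {Y ≥ 209} is the same as {Y² ≥ 43681}.
Markov's inequality applied to Y² gives Pr(Y² ≥ 43681) ≤ E[Y²]/43681 = 1195/43681 = 0.0274.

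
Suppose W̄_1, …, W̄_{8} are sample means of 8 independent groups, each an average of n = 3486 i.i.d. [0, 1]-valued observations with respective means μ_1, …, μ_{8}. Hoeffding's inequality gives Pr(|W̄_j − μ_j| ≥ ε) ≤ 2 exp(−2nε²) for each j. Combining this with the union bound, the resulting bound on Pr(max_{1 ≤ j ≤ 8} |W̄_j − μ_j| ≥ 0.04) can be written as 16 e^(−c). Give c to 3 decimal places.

Union bound over the 8 events: Pr(max_{1 ≤ j ≤ 8} |W̄_j − μ_j| ≥ 0.04) ≤ 8·2·exp(−2nε²) = 16 exp(−2·3486·0.04²).
So c = 2·3486·0.04² = 11.1552.

11.155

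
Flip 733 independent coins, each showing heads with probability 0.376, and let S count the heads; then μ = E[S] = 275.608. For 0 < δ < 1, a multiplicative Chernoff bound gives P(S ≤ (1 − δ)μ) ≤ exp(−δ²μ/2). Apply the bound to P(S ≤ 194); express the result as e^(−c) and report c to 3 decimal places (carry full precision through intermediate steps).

12.082

Write 194 = (1 − δ)μ, so δ = 1 − 194/275.608 = 0.2961017…
Then the exponent is δ²μ/2 = (μ − 194)²/(2μ) = 12.082134.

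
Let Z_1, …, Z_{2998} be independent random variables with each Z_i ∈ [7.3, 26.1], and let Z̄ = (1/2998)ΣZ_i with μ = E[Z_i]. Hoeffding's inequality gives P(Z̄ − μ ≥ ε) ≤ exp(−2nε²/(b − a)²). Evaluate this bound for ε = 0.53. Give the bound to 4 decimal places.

Exponent: 2nε²/(b − a)² = 2·2998·0.53² / 18.8² = 4.76538.
Bound = exp(−4.76538) = 0.00852.

0.0085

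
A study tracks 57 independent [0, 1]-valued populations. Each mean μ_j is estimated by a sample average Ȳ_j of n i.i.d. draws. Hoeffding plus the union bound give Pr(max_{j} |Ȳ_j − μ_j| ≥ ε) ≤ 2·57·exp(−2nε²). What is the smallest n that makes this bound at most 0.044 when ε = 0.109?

Need 2·57·exp(−2nε²) ≤ 0.044, i.e. exp(−2nε²) ≤ 0.044/114.
So 2nε² ≥ ln(114/0.044) = 7.859764.
Hence n ≥ 7.859764/(2·0.109²) = 330.770.
The smallest integer n is 331.

331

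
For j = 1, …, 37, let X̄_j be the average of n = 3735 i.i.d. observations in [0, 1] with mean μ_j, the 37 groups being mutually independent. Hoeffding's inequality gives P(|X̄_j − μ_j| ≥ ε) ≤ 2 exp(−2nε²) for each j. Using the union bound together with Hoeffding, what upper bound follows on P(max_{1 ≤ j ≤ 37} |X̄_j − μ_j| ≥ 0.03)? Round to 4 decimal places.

Per-experiment Hoeffding bound: 2·exp(−2·3735·0.03²) = 2·exp(−6.72300) = 0.0024058.
Union bound over 37 events: 37·0.0024058 = 0.08902.

0.0890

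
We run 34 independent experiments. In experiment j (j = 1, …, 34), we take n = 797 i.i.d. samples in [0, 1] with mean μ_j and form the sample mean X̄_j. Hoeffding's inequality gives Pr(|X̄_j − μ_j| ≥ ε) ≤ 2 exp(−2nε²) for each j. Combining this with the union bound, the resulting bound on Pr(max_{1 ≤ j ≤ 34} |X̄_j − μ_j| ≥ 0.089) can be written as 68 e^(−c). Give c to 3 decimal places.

Union bound over the 34 events: Pr(max_{1 ≤ j ≤ 34} |X̄_j − μ_j| ≥ 0.089) ≤ 34·2·exp(−2nε²) = 68 exp(−2·797·0.089²).
So c = 2·797·0.089² = 12.6261.

12.626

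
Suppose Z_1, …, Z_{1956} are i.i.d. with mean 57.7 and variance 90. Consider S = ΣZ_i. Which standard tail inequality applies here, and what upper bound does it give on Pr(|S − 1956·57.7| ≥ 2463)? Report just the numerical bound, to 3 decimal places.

0.029

With mean and variance of each term known, Chebyshev's inequality bounds the deviation of the sum (or sample mean).
Var(S) = n·Var(Z_i) = 1956·90 = 176040.
Chebyshev: Pr(|S − 1956·57.7| ≥ 2463) ≤ Var(S)/2463² = 176040/6066369 = 0.0290.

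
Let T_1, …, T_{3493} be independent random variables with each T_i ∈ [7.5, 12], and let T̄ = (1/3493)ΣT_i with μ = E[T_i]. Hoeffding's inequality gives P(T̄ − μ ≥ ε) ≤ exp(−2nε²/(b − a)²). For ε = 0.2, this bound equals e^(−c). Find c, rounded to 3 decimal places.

c = 2nε²/(b − a)² = 2·3493·0.2² / 4.5² = 13.7995.

13.800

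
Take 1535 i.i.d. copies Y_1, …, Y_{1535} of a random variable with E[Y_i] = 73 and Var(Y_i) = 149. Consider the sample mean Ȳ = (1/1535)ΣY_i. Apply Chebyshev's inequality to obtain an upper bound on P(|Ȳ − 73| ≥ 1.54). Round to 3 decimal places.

Var(Ȳ) = Var(Y_i)/n = 149/1535 = 0.097068.
Chebyshev: P(|Ȳ − 73| ≥ 1.54) ≤ Var(Ȳ)/(1.54)² = 149/(1535·1.54²) = 0.0409.

0.041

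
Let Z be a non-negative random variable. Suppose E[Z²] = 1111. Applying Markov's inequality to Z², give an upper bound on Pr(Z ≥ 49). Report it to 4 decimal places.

Since Z ≥ 0, the event {Z ≥ 49} is the same as {Z² ≥ 2401}.
Markov's inequality applied to Z² gives Pr(Z² ≥ 2401) ≤ E[Z²]/2401 = 1111/2401 = 0.4627.

0.4627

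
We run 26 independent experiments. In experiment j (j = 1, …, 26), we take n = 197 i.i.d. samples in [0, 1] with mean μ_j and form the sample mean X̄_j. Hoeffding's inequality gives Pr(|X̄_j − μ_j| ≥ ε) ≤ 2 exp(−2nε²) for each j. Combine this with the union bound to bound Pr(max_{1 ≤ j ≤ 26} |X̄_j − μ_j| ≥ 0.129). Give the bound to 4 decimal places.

Per-experiment Hoeffding bound: 2·exp(−2·197·0.129²) = 2·exp(−6.55655) = 0.0028415.
Union bound over 26 events: 26·0.0028415 = 0.07388.

0.0739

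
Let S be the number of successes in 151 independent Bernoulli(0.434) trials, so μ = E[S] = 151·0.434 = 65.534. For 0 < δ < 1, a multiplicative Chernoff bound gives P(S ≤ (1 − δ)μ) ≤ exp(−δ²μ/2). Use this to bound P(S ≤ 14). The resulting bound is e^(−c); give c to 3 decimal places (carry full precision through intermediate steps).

20.262

Write 14 = (1 − δ)μ, so δ = 1 − 14/65.534 = 0.7863704…
Then the exponent is δ²μ/2 = (μ − 14)²/(2μ) = 20.262407.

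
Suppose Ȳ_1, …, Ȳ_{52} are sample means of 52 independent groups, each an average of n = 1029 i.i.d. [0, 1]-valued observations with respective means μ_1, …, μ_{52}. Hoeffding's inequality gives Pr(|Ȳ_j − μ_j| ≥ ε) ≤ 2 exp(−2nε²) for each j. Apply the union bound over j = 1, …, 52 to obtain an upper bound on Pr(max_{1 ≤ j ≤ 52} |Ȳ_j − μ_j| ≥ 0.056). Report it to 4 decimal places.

0.1637

Per-experiment Hoeffding bound: 2·exp(−2·1029·0.056²) = 2·exp(−6.45389) = 0.0031488.
Union bound over 52 events: 52·0.0031488 = 0.16374.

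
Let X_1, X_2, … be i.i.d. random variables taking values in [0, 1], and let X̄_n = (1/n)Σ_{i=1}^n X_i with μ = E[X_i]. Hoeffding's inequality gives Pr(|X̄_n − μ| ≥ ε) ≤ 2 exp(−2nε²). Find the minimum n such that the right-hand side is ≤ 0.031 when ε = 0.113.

164

Require 2·exp(−2nε²) ≤ 0.031, i.e. 2nε² ≥ ln(2/0.031) = 4.166915.
So n ≥ 4.166915 / (2·0.113²) = 163.165.
The smallest integer n is 164.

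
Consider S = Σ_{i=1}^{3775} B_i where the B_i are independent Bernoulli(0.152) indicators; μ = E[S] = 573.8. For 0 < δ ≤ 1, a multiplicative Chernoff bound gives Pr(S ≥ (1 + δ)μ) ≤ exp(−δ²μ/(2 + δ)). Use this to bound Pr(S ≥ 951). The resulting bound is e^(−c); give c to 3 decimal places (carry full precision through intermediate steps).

93.310

Write 951 = (1 + δ)μ, so δ = 951/573.8 − 1 = 0.6573719…
Then the exponent is δ²μ/(2 + δ) = (951 − μ)² / (μ·(2 + δ)) = 93.310493.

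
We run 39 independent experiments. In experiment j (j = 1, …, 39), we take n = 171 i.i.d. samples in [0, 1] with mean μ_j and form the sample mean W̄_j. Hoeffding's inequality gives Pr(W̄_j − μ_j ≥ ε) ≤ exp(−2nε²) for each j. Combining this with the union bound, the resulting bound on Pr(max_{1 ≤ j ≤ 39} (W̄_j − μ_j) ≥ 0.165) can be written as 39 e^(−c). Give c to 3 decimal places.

9.311

Union bound over the 39 events: Pr(max_{1 ≤ j ≤ 39} (W̄_j − μ_j) ≥ 0.165) ≤ 39·exp(−2nε²) = 39 exp(−2·171·0.165²).
So c = 2·171·0.165² = 9.3110.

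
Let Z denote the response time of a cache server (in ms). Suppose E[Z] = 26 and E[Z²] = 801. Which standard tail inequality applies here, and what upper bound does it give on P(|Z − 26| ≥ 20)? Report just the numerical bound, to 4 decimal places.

0.3125

The first two moments determine the variance, so Chebyshev's inequality is the sharpest standard bound available.
Var(Z) = E[Z²] − (E[Z])² = 801 − 676 = 125.
Chebyshev's inequality: P(|Z − μ| ≥ t) ≤ Var(Z)/t² = 125/400 = 0.3125.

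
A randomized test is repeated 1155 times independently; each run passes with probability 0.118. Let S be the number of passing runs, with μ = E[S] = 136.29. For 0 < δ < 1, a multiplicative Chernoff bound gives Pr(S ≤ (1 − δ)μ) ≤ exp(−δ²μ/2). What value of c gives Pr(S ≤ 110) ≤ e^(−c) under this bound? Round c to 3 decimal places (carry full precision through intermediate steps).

2.536

Write 110 = (1 − δ)μ, so δ = 1 − 110/136.29 = 0.1928975…
Then the exponent is δ²μ/2 = (μ − 110)²/(2μ) = 2.535638.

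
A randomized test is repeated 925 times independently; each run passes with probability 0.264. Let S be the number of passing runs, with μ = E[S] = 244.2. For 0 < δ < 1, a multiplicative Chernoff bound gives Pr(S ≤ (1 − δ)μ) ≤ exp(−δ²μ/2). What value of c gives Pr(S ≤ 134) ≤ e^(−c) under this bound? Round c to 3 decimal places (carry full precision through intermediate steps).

Write 134 = (1 − δ)μ, so δ = 1 − 134/244.2 = 0.4512695…
Then the exponent is δ²μ/2 = (μ − 134)²/(2μ) = 24.864947.

24.865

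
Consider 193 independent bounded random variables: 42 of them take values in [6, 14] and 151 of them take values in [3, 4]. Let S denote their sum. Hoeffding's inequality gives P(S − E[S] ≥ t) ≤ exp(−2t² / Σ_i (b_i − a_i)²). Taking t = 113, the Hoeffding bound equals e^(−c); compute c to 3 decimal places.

8.995

Σ(b_i − a_i)² = 42·8² + 151·1² = 2839.
c = 2t² / 2839 = 2·113² / 2839 = 8.9954.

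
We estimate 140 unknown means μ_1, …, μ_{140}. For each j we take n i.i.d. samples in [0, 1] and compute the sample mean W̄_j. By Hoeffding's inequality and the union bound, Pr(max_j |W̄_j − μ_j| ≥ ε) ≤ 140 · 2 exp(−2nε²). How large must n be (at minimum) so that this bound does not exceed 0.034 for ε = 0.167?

Need 2·140·exp(−2nε²) ≤ 0.034, i.e. exp(−2nε²) ≤ 0.034/280.
So 2nε² ≥ ln(280/0.034) = 9.016184.
Hence n ≥ 9.016184/(2·0.167²) = 161.644.
The smallest integer n is 162.

162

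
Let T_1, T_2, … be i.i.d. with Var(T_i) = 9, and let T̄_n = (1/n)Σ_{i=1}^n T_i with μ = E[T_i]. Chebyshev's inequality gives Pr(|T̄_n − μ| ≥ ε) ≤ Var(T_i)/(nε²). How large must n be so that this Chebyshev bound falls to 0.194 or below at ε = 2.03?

Require 9/(n·2.03²) ≤ 0.194, i.e. n ≥ 9/(0.194·2.03²) = 11.258.
The smallest integer n is 12.

12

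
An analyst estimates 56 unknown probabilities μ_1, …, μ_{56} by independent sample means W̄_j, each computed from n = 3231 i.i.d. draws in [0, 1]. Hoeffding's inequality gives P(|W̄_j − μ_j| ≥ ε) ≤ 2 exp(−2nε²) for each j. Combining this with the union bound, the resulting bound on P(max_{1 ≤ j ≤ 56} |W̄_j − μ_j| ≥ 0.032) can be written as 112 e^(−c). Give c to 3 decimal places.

Union bound over the 56 events: P(max_{1 ≤ j ≤ 56} |W̄_j − μ_j| ≥ 0.032) ≤ 56·2·exp(−2nε²) = 112 exp(−2·3231·0.032²).
So c = 2·3231·0.032² = 6.6171.

6.617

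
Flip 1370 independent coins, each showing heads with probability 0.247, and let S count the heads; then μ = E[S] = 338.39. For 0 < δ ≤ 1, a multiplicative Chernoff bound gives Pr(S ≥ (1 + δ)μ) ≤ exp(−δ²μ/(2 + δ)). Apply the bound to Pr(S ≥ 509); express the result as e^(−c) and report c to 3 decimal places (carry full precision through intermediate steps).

34.350

Write 509 = (1 + δ)μ, so δ = 509/338.39 − 1 = 0.5041816…
Then the exponent is δ²μ/(2 + δ) = (509 − μ)² / (μ·(2 + δ)) = 34.349912.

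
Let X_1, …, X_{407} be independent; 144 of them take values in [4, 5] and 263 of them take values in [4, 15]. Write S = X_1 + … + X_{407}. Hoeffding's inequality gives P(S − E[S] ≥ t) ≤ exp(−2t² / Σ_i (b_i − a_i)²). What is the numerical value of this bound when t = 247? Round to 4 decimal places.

Σ(b_i − a_i)² = 144·1² + 263·11² = 31967.
Exponent = 2·247² / 31967 = 3.81700.
Bound = exp(−3.81700) = 0.02199.

0.0220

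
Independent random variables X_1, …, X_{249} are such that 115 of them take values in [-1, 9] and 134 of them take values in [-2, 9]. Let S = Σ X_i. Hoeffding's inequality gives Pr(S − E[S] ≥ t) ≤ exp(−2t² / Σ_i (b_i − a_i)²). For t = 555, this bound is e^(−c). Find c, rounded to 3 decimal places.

22.229

Σ(b_i − a_i)² = 115·10² + 134·11² = 27714.
c = 2t² / 27714 = 2·555² / 27714 = 22.2288.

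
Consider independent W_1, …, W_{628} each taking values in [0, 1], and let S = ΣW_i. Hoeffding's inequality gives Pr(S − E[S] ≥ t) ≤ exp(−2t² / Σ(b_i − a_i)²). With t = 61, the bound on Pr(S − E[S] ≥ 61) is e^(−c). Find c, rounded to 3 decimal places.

Σ(b_i − a_i)² = 628·(1)² = 628.
c = 2t²/628 = 2·61²/628 = 11.8503.

11.850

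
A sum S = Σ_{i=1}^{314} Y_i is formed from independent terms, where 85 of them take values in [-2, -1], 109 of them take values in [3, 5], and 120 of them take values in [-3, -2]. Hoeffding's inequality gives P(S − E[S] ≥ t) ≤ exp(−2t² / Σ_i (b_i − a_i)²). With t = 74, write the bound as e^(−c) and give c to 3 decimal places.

Σ(b_i − a_i)² = 85·1² + 109·2² + 120·1² = 641.
c = 2t² / 641 = 2·74² / 641 = 17.0858.

17.086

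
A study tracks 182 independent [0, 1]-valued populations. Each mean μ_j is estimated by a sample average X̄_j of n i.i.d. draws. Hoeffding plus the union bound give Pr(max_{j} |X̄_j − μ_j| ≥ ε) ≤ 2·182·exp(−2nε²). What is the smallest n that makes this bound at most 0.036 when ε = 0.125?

Need 2·182·exp(−2nε²) ≤ 0.036, i.e. exp(−2nε²) ≤ 0.036/364.
So 2nε² ≥ ln(364/0.036) = 9.221390.
Hence n ≥ 9.221390/(2·0.125²) = 295.084.
The smallest integer n is 296.

296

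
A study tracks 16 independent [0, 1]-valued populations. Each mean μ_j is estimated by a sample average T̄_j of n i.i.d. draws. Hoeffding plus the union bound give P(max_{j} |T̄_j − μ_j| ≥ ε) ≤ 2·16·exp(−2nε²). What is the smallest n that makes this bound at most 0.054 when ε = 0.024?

5543

Need 2·16·exp(−2nε²) ≤ 0.054, i.e. exp(−2nε²) ≤ 0.054/32.
So 2nε² ≥ ln(32/0.054) = 6.384507.
Hence n ≥ 6.384507/(2·0.024²) = 5542.107.
The smallest integer n is 5543.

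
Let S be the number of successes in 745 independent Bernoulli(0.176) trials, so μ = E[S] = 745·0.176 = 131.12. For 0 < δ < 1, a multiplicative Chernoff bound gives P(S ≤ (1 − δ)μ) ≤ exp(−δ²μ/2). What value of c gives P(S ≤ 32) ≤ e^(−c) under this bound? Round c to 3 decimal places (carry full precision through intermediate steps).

37.465

Write 32 = (1 − δ)μ, so δ = 1 − 32/131.12 = 0.7559487…
Then the exponent is δ²μ/2 = (μ − 32)²/(2μ) = 37.464820.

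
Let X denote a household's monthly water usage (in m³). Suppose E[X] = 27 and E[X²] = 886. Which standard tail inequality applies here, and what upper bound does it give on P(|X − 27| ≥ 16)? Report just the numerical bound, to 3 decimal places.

0.613

The first two moments determine the variance, so Chebyshev's inequality is the sharpest standard bound available.
Var(X) = E[X²] − (E[X])² = 886 − 729 = 157.
Chebyshev's inequality: P(|X − μ| ≥ t) ≤ Var(X)/t² = 157/256 = 0.6133.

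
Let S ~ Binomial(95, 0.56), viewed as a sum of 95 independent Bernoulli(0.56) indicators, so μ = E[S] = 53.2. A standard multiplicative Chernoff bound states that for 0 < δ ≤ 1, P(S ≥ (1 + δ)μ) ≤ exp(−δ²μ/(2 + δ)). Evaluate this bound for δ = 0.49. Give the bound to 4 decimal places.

0.0059

Exponent = δ²μ/(2 + δ) = 0.49²·53.2/2.49 = 5.1298.
Bound = exp(−5.1298) = 0.00592.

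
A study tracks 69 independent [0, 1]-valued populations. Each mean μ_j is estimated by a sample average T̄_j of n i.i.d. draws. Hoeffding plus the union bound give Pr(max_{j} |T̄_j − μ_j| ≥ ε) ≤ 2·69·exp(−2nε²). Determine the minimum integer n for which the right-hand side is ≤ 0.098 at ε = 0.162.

139

Need 2·69·exp(−2nε²) ≤ 0.098, i.e. exp(−2nε²) ≤ 0.098/138.
So 2nε² ≥ ln(138/0.098) = 7.250041.
Hence n ≥ 7.250041/(2·0.162²) = 138.128.
The smallest integer n is 139.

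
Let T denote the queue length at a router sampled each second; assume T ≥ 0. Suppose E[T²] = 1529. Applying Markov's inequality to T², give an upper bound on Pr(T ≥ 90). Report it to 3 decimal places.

Since T ≥ 0, the event {T ≥ 90} is the same as {T² ≥ 8100}.
Markov's inequality applied to T² gives Pr(T² ≥ 8100) ≤ E[T²]/8100 = 1529/8100 = 0.1888.

0.189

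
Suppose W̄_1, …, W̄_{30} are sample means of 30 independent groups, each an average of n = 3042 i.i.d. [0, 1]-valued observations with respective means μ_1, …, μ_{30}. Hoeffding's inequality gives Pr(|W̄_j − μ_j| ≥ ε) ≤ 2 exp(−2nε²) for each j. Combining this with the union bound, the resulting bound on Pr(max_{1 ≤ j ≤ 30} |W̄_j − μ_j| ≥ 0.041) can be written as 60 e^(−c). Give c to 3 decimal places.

Union bound over the 30 events: Pr(max_{1 ≤ j ≤ 30} |W̄_j − μ_j| ≥ 0.041) ≤ 30·2·exp(−2nε²) = 60 exp(−2·3042·0.041²).
So c = 2·3042·0.041² = 10.2272.

10.227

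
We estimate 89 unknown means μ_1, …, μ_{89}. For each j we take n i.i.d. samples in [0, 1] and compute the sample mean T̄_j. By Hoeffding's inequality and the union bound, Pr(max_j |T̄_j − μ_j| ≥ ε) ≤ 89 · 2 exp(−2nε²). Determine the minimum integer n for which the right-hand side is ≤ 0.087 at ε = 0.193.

103

Need 2·89·exp(−2nε²) ≤ 0.087, i.e. exp(−2nε²) ≤ 0.087/178.
So 2nε² ≥ ln(178/0.087) = 7.623631.
Hence n ≥ 7.623631/(2·0.193²) = 102.333.
The smallest integer n is 103.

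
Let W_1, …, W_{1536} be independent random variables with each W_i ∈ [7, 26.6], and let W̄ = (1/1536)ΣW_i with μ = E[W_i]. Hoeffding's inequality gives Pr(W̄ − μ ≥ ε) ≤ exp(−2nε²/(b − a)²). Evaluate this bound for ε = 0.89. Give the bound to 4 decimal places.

Exponent: 2nε²/(b − a)² = 2·1536·0.89² / 19.6² = 6.33416.
Bound = exp(−6.33416) = 0.00177.

0.0018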